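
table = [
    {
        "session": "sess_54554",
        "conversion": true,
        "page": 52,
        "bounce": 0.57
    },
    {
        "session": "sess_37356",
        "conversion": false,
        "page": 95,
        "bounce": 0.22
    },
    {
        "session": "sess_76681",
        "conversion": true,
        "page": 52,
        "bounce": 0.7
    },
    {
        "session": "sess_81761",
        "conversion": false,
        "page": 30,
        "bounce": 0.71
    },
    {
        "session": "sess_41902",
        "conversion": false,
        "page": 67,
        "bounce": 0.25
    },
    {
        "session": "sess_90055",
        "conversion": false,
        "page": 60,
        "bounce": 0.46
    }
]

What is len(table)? 6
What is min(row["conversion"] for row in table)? False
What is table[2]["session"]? "sess_76681"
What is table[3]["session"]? "sess_81761"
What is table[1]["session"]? "sess_37356"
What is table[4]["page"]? 67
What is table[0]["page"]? 52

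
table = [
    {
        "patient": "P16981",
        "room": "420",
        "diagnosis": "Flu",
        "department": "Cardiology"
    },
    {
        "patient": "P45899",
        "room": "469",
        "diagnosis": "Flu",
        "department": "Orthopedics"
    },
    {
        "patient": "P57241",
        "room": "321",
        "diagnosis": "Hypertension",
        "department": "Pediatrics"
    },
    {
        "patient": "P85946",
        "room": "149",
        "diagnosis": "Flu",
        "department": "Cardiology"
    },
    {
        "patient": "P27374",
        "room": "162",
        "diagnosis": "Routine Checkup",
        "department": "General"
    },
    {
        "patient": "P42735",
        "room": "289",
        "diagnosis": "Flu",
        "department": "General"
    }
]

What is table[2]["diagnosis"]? "Hypertension"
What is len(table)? 6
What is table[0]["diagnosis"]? "Flu"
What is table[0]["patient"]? "P16981"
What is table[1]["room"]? "469"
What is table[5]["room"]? "289"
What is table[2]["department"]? "Pediatrics"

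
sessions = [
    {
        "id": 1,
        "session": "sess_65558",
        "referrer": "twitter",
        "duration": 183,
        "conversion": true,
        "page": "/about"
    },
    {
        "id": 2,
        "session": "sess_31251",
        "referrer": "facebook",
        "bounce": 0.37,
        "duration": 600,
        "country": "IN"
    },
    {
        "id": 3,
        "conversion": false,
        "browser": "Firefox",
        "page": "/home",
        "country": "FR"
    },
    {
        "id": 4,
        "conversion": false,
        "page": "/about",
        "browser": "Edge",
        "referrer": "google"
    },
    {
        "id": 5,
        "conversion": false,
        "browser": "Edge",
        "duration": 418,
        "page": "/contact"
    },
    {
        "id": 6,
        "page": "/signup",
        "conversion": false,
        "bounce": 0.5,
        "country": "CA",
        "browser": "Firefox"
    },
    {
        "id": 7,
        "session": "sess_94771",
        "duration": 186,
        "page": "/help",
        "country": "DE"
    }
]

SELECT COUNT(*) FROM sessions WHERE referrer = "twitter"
1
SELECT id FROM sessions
[1, 2, 3, 4, 5, 6, 7]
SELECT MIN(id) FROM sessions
1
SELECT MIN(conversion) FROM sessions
False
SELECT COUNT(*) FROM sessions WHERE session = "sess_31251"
1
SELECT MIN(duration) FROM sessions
183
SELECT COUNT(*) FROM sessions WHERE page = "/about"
2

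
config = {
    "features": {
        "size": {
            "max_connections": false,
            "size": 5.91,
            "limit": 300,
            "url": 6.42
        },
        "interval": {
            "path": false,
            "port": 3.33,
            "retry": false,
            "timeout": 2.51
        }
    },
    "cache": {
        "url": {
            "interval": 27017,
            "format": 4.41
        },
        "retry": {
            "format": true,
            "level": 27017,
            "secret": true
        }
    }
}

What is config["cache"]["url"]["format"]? 4.41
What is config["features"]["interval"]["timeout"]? 2.51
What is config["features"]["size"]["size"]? 5.91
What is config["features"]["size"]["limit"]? 300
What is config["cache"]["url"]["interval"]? 27017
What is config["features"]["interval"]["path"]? False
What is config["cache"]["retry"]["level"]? 27017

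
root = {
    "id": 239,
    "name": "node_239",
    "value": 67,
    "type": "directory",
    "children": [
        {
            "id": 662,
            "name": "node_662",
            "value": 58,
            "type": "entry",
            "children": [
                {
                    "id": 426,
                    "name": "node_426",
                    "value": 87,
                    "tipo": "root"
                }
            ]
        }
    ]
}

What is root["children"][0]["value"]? 58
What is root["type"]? "directory"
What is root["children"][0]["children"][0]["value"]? 87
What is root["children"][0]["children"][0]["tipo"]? "root"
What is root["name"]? "node_239"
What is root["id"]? 239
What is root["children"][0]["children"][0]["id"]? 426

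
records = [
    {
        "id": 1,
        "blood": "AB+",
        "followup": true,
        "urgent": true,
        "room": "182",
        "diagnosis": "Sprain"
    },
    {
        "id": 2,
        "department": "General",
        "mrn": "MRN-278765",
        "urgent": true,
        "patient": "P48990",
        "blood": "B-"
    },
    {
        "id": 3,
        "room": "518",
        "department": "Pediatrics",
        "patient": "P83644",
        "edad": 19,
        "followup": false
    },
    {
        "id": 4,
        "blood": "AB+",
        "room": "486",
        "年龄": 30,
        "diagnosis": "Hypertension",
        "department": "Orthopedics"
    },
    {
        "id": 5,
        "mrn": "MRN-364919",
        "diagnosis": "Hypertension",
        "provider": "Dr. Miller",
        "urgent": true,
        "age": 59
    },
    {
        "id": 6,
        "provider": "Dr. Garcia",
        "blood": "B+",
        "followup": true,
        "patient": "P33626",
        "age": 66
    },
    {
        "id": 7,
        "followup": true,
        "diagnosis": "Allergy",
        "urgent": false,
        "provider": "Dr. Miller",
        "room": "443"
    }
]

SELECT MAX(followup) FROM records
True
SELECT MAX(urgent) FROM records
True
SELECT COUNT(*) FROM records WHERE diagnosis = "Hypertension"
2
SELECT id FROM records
[1, 2, 3, 4, 5, 6, 7]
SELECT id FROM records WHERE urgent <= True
[1, 2, 5, 7]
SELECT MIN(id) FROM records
1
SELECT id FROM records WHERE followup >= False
[1, 3, 6, 7]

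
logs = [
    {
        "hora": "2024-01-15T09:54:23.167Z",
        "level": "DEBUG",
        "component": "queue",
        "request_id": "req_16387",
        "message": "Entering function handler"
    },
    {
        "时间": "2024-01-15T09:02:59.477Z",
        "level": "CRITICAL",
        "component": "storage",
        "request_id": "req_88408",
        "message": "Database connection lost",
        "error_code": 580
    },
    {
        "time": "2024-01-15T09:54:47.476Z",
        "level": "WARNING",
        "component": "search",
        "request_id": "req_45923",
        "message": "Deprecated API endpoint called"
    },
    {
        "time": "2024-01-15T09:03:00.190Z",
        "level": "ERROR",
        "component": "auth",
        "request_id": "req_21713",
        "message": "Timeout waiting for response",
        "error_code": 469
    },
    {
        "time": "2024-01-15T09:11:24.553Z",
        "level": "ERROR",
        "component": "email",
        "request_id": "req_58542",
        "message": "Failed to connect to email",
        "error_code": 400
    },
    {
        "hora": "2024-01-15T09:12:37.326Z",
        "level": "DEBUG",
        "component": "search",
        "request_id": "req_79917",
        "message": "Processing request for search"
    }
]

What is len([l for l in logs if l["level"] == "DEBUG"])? 2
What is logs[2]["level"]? "WARNING"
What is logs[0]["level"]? "DEBUG"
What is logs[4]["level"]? "ERROR"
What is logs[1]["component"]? "storage"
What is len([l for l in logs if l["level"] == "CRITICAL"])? 1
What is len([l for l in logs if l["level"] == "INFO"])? 0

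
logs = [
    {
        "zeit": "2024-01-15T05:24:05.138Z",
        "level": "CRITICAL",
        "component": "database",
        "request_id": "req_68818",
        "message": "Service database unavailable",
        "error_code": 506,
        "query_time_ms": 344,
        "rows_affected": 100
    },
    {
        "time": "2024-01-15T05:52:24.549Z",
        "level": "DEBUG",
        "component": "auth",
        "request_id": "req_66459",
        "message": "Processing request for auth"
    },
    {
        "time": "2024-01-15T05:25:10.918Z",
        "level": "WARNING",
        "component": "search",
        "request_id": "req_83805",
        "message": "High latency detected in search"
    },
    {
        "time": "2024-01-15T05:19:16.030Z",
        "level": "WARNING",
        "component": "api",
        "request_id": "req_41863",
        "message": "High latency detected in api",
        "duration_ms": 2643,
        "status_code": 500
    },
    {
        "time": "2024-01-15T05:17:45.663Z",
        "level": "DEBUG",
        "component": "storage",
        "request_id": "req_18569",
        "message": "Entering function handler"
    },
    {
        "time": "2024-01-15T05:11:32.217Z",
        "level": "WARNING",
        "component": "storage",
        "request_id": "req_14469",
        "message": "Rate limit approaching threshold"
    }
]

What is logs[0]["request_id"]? "req_68818"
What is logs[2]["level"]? "WARNING"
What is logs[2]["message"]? "High latency detected in search"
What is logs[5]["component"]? "storage"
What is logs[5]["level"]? "WARNING"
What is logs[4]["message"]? "Entering function handler"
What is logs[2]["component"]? "search"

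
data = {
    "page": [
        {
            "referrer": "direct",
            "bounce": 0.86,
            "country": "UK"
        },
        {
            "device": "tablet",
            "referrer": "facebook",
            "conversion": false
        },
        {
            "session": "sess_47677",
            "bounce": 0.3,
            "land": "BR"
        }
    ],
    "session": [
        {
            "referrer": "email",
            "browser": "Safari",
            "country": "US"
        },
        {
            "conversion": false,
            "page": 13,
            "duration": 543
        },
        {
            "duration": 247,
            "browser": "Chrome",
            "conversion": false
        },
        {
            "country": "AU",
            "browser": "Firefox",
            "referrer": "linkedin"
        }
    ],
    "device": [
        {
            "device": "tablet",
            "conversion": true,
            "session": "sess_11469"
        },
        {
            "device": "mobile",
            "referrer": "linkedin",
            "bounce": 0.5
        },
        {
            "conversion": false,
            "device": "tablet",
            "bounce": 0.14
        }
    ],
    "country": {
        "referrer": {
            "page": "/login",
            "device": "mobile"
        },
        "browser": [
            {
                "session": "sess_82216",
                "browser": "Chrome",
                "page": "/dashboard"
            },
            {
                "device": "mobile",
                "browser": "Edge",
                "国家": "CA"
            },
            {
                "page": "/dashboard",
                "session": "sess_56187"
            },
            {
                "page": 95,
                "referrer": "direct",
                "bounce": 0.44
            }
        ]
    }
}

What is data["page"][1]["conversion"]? False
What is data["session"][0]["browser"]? "Safari"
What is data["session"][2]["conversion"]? False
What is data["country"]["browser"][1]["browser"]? "Edge"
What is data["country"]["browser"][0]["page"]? "/dashboard"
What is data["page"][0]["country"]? "UK"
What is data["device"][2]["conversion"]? False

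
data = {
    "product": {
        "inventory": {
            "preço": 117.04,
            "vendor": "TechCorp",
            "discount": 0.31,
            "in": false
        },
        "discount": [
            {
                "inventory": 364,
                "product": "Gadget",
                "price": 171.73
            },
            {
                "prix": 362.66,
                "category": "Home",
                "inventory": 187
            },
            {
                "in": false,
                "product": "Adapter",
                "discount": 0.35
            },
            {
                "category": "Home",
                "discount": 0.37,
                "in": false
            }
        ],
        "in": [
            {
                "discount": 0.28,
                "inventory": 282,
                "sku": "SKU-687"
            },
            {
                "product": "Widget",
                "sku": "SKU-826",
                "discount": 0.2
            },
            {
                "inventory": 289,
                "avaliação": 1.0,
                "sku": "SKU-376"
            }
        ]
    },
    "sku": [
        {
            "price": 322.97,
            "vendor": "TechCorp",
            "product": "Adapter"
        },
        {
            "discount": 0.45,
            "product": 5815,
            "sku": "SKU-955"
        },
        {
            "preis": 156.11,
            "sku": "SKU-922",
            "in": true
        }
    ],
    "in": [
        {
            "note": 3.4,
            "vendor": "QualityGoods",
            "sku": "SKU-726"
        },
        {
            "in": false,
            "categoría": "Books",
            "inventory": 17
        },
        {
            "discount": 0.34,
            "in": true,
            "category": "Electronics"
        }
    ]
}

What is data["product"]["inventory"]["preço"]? 117.04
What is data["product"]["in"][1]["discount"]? 0.2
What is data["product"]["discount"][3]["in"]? False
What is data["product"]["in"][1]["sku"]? "SKU-826"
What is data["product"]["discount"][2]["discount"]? 0.35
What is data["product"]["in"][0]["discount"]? 0.28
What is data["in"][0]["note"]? 3.4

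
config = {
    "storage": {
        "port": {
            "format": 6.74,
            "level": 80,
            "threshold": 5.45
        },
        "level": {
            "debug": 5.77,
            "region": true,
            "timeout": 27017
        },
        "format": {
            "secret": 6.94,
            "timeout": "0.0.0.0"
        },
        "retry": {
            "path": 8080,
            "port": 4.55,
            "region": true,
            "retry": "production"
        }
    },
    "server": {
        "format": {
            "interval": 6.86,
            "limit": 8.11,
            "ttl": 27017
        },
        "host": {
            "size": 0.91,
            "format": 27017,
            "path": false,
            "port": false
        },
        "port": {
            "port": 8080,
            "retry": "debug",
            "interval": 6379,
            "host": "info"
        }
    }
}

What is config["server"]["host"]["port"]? False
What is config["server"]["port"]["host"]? "info"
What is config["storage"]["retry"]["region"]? True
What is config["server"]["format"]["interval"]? 6.86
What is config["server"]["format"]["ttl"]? 27017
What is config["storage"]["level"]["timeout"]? 27017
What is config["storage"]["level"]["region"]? True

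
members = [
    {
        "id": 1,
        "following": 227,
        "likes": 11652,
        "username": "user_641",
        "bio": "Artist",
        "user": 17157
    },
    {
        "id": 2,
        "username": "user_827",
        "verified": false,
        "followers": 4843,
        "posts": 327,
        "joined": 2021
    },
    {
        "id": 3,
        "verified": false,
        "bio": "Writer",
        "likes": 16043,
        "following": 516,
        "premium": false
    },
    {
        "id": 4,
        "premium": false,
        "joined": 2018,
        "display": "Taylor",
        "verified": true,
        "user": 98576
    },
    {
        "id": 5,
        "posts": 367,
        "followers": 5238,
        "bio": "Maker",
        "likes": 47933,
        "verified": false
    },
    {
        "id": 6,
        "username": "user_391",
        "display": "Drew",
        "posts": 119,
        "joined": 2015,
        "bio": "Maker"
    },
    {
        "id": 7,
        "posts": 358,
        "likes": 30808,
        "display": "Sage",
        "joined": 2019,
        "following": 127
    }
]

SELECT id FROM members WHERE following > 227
[3]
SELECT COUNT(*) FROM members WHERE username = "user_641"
1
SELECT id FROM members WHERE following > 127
[1, 3]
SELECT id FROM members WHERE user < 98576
[1]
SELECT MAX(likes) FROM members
47933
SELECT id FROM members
[1, 2, 3, 4, 5, 6, 7]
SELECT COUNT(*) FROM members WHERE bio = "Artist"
1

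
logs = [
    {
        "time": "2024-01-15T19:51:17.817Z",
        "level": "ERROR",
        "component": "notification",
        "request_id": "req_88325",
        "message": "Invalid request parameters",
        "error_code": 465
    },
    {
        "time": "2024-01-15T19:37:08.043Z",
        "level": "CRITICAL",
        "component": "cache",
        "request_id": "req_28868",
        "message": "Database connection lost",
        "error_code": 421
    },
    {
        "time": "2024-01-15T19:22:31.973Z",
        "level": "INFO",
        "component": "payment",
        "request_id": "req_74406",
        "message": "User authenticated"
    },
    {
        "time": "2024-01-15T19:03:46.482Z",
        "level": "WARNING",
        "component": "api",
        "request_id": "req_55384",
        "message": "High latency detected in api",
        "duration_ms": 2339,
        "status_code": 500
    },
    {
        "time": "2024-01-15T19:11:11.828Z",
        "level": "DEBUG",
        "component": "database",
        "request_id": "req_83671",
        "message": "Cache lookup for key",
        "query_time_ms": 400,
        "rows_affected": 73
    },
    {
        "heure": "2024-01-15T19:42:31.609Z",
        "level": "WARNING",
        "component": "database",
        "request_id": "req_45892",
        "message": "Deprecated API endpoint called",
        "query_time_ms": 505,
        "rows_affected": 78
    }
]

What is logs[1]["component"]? "cache"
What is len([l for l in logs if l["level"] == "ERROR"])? 1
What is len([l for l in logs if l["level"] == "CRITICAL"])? 1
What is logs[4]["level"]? "DEBUG"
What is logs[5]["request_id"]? "req_45892"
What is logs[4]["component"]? "database"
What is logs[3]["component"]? "api"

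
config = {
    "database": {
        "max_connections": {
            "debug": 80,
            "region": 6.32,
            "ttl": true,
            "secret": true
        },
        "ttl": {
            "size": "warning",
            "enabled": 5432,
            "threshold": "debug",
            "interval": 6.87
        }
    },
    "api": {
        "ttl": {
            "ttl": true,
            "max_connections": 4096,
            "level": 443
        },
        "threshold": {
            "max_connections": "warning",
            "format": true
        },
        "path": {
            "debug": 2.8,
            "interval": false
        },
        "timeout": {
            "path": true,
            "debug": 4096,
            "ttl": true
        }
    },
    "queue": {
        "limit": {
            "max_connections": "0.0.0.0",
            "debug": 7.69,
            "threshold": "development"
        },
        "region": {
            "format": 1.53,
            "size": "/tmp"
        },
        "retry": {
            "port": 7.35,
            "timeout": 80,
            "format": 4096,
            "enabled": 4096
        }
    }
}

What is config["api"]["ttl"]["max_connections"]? 4096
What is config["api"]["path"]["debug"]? 2.8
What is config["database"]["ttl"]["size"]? "warning"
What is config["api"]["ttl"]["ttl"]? True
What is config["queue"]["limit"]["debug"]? 7.69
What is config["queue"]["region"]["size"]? "/tmp"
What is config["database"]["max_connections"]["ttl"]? True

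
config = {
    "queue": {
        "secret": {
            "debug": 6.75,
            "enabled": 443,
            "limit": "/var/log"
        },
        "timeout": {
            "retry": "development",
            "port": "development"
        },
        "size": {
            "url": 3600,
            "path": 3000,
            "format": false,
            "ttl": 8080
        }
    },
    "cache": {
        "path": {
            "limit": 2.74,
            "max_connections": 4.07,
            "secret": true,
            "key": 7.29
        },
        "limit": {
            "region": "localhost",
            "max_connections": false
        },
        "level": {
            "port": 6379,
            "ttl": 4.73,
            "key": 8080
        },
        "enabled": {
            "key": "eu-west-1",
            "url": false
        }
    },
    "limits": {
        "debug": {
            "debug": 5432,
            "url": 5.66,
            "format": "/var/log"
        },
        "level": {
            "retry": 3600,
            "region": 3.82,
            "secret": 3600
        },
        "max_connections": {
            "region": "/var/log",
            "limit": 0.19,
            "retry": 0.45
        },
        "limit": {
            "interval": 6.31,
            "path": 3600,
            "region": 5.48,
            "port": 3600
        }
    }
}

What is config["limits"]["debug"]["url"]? 5.66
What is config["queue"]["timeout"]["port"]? "development"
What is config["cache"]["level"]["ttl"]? 4.73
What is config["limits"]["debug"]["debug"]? 5432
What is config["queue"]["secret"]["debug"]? 6.75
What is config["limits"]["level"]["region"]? 3.82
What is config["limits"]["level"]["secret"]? 3600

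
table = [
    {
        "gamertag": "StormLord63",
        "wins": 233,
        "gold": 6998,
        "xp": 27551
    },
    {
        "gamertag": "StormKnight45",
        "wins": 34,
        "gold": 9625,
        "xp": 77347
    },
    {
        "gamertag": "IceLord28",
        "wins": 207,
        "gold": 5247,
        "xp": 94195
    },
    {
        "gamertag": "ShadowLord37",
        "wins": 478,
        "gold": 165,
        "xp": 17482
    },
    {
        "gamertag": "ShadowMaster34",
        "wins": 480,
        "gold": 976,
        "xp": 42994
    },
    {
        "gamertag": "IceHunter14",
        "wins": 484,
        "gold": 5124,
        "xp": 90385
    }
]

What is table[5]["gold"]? 5124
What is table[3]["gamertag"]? "ShadowLord37"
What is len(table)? 6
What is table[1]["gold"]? 9625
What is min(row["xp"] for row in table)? 17482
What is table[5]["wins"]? 484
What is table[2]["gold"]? 5247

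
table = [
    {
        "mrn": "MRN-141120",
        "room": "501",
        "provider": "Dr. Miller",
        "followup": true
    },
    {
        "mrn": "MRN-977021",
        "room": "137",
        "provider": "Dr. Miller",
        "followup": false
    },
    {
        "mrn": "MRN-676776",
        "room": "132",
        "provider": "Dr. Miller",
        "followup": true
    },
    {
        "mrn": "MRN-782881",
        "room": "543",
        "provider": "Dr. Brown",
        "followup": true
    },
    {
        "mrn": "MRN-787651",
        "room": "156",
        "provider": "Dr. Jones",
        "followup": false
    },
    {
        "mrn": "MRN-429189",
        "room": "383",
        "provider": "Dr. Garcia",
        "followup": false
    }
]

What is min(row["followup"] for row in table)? False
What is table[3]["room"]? "543"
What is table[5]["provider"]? "Dr. Garcia"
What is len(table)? 6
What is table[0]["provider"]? "Dr. Miller"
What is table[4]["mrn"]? "MRN-787651"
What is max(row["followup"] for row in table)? True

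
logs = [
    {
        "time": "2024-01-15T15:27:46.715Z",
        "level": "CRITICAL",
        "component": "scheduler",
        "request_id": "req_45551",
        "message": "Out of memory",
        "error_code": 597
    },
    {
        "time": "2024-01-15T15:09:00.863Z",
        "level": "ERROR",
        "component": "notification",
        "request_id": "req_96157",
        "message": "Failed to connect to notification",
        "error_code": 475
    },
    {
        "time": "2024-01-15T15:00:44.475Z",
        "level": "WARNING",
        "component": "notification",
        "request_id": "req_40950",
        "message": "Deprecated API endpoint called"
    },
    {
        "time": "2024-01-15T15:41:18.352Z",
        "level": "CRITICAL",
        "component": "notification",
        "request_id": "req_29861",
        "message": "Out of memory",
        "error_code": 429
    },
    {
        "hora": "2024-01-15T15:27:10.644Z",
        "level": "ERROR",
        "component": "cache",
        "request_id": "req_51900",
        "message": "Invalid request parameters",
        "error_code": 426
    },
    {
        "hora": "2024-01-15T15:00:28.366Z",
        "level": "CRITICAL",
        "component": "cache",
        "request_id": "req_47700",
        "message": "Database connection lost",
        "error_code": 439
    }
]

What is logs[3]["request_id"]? "req_29861"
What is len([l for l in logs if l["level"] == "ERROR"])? 2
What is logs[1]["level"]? "ERROR"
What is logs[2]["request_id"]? "req_40950"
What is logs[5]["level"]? "CRITICAL"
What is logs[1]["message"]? "Failed to connect to notification"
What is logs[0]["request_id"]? "req_45551"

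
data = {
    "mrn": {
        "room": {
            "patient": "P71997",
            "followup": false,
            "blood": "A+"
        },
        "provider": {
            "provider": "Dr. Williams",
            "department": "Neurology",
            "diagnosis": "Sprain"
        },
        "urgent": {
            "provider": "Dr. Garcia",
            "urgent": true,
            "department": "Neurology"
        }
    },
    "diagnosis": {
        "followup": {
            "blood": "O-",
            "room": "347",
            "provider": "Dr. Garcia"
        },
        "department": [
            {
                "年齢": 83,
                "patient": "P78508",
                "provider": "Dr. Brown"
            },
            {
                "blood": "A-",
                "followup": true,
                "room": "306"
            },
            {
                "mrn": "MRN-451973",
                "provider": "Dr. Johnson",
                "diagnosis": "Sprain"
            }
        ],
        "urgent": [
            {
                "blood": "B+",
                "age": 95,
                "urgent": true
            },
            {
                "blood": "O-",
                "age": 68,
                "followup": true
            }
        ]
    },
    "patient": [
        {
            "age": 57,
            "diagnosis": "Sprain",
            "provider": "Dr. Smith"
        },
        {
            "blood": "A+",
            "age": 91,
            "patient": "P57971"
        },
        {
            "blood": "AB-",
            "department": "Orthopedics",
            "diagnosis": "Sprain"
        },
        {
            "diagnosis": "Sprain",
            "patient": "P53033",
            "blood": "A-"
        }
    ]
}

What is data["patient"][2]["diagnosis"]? "Sprain"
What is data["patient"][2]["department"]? "Orthopedics"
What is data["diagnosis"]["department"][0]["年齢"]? 83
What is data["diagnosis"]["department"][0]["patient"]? "P78508"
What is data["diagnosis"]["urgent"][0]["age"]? 95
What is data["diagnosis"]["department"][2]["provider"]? "Dr. Johnson"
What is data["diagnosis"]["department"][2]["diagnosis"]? "Sprain"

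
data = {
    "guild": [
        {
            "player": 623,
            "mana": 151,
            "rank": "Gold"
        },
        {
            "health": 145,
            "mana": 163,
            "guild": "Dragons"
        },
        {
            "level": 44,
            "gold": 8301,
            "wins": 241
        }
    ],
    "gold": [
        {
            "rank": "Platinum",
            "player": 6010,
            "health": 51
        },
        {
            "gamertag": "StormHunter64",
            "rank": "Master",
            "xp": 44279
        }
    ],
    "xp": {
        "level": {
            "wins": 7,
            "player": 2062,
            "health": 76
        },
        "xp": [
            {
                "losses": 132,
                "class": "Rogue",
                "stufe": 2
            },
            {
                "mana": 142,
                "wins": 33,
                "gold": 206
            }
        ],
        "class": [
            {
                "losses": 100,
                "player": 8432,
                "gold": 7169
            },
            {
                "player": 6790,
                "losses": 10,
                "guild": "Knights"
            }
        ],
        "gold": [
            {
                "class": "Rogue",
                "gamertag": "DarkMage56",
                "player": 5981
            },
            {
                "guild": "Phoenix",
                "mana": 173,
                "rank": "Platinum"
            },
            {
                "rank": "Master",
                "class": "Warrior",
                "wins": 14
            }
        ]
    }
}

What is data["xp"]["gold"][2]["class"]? "Warrior"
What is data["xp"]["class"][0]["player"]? 8432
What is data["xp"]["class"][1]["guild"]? "Knights"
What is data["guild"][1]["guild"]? "Dragons"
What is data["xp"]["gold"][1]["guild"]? "Phoenix"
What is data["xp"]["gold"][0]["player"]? 5981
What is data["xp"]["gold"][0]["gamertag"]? "DarkMage56"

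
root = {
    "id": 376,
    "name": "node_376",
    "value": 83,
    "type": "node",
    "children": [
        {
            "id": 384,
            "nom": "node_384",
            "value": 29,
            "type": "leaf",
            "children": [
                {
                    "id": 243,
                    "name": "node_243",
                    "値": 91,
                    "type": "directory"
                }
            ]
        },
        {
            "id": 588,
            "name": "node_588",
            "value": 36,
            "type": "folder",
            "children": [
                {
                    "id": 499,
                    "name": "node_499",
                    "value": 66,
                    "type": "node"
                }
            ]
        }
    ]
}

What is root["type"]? "node"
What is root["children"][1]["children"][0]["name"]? "node_499"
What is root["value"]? 83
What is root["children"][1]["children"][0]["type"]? "node"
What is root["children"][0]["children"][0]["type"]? "directory"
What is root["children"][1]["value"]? 36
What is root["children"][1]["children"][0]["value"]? 66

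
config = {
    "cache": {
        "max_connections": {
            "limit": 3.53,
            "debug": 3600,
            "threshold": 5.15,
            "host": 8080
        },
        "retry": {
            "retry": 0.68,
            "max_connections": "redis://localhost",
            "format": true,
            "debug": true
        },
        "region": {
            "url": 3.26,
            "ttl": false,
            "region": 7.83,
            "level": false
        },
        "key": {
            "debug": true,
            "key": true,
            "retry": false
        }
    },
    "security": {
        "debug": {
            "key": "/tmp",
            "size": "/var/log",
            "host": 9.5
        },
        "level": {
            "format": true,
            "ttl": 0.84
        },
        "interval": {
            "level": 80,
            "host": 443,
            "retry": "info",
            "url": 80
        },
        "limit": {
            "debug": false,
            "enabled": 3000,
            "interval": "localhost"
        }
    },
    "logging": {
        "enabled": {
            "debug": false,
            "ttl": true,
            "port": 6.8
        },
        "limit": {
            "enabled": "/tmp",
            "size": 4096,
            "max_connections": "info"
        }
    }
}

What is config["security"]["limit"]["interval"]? "localhost"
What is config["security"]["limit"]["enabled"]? 3000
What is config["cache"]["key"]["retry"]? False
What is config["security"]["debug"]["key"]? "/tmp"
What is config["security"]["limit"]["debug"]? False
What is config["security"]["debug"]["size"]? "/var/log"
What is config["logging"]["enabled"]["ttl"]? True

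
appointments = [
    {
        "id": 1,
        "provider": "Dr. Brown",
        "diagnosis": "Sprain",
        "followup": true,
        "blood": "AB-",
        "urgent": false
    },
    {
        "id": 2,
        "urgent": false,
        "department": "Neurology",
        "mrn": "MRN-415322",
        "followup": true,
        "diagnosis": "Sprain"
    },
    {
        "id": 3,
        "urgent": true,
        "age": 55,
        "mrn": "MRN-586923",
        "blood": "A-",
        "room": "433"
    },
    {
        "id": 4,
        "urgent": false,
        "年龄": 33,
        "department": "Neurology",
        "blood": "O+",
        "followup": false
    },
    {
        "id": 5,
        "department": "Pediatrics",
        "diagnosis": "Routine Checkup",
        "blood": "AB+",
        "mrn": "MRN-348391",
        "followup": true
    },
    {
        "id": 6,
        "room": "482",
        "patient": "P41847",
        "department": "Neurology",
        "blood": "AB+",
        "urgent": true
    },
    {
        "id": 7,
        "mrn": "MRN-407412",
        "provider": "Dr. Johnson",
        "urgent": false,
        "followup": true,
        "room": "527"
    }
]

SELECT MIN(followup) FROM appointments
False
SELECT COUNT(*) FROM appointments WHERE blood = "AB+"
2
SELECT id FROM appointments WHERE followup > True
[]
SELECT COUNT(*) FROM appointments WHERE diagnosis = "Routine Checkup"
1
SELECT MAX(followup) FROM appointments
True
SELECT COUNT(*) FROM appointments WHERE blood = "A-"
1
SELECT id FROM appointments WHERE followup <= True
[1, 2, 4, 5, 7]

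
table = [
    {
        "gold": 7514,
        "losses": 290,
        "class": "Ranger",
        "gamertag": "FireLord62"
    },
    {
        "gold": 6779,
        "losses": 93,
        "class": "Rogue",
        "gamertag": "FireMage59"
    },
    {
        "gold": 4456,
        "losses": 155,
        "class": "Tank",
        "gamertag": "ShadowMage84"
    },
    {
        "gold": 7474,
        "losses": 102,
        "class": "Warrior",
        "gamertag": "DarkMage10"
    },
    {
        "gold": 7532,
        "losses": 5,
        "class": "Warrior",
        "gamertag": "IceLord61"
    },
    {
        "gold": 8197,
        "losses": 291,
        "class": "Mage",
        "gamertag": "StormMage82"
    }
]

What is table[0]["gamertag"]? "FireLord62"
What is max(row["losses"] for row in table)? 291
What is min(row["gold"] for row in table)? 4456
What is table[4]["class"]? "Warrior"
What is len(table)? 6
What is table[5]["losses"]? 291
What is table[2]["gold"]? 4456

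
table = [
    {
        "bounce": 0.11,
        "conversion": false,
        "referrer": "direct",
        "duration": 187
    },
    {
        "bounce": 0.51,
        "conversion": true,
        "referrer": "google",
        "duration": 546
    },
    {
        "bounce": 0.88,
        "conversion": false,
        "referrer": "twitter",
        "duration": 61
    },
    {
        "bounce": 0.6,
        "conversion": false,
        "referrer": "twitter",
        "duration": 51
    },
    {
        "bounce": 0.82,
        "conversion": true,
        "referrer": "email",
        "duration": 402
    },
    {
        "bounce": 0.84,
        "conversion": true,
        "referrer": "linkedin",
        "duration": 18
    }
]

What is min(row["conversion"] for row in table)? False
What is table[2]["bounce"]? 0.88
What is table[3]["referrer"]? "twitter"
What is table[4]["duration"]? 402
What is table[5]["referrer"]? "linkedin"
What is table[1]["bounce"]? 0.51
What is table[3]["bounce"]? 0.6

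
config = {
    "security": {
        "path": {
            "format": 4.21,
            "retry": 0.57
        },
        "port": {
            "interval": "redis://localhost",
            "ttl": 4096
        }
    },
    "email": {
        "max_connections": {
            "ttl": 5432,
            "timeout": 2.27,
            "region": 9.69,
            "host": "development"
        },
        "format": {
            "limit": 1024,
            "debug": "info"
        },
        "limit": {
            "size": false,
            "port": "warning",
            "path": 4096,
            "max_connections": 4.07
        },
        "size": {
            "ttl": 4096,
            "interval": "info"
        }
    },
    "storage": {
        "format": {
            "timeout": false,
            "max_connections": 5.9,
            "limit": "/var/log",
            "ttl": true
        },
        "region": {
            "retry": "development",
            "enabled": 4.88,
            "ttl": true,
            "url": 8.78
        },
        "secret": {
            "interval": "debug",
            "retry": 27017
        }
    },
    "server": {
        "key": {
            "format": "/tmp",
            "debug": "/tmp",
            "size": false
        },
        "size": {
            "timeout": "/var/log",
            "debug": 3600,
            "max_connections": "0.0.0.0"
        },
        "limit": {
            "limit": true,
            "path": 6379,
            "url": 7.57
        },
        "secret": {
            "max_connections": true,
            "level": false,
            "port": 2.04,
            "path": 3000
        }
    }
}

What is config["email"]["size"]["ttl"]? 4096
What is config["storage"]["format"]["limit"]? "/var/log"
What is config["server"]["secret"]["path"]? 3000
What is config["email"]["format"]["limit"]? 1024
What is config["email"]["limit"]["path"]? 4096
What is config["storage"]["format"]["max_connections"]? 5.9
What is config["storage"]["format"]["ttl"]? True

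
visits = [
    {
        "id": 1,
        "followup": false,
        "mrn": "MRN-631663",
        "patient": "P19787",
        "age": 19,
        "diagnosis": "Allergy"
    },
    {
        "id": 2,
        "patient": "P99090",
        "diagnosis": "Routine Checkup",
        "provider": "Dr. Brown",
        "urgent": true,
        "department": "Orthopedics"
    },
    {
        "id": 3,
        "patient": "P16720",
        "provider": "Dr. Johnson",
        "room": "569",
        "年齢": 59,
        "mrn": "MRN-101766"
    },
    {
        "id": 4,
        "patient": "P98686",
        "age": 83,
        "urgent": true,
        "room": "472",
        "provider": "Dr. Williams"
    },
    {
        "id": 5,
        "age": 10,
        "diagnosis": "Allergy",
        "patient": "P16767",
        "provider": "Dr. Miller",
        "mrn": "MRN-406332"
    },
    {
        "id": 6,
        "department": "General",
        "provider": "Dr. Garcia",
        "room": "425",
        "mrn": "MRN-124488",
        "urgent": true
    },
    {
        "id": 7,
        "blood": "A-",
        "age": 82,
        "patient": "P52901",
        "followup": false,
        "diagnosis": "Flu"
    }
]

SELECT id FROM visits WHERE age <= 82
[1, 5, 7]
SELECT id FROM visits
[1, 2, 3, 4, 5, 6, 7]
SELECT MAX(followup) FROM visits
False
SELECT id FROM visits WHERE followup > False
[]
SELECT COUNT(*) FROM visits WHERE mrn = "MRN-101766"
1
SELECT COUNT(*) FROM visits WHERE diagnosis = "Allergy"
2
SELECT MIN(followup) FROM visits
False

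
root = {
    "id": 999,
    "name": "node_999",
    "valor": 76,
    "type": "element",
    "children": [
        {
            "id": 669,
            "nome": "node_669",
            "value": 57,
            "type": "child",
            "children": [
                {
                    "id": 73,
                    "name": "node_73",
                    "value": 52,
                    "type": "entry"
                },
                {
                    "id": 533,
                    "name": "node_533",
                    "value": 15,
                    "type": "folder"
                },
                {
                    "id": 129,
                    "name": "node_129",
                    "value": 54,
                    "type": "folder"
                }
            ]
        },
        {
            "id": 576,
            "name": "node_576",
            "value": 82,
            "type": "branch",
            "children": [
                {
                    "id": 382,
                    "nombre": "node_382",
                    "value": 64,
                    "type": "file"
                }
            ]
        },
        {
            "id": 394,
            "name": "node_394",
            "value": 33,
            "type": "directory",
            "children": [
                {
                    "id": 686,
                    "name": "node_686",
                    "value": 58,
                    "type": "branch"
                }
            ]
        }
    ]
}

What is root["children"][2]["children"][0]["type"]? "branch"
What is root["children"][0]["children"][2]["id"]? 129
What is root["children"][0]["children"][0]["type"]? "entry"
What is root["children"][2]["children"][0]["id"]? 686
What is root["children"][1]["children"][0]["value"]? 64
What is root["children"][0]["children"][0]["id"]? 73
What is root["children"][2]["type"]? "directory"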